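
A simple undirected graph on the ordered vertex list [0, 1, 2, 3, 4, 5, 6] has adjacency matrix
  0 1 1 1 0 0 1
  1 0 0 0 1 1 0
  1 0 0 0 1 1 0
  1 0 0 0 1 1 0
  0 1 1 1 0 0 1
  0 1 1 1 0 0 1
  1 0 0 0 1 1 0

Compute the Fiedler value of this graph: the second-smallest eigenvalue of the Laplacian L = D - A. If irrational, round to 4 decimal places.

With the vertex order [0, 1, 2, 3, 4, 5, 6], the degrees are [4, 3, 3, 3, 4, 4, 3], giving D = diag(4, 3, 3, 3, 4, 4, 3) and L = D - A. Computing the eigenvalues of L and sorting gives [0, 3, 3, 3, 4, 4, 7]. The Fiedler value lambda_2 = 3 is strictly positive, so the graph is connected. The largest eigenvalue, 7, is at most the vertex count 7.

3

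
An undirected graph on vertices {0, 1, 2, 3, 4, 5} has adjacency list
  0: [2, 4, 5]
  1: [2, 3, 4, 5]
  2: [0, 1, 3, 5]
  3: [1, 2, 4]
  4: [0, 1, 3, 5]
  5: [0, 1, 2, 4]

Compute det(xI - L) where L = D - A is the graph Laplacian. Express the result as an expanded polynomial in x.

Reading degrees in the order [0, 1, 2, 3, 4, 5] gives [3, 4, 4, 3, 4, 4]; set D = diag(3, 4, 4, 3, 4, 4) and form L = D - A. Computing det(xI - L) by cofactor expansion (or equivalently via sum-over-permutations) gives x^6 - 22x^5 + 190x^4 - 804x^3 + 1664x^2 - 1344x. The constant term is 0 because L is singular (the all-ones vector lies in its kernel).

x^6 - 22x^5 + 190x^4 - 804x^3 + 1664x^2 - 1344x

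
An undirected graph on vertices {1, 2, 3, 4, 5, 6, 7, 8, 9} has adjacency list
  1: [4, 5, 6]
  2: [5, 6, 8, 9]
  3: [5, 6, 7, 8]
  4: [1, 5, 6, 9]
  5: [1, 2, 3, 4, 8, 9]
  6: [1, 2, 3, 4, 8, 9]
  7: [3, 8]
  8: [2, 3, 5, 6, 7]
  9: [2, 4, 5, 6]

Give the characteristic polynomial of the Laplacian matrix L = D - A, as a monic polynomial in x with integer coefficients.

With the vertex order [1, 2, 3, 4, 5, 6, 7, 8, 9], the degrees are [3, 4, 4, 4, 6, 6, 2, 5, 4], giving D = diag(3, 4, 4, 4, 6, 6, 2, 5, 4) and L = D - A. L has integer entries, so p(x) = det(xI - L) has integer coefficients. Expanding the determinant yields x^9 - 38x^8 + 616x^7 - 5552x^6 + 30340x^5 - 102512x^4 + 207893x^3 - 229296x^2 + 103788x. The constant term is 0 because L is singular (the all-ones vector lies in its kernel). The largest eigenvalue, 8.1410, is at most the vertex count 9. By the matrix-tree theorem the graph has (1/9) * product of the nonzero eigenvalues = 11532 spanning trees.

x^9 - 38x^8 + 616x^7 - 5552x^6 + 30340x^5 - 102512x^4 + 207893x^3 - 229296x^2 + 103788x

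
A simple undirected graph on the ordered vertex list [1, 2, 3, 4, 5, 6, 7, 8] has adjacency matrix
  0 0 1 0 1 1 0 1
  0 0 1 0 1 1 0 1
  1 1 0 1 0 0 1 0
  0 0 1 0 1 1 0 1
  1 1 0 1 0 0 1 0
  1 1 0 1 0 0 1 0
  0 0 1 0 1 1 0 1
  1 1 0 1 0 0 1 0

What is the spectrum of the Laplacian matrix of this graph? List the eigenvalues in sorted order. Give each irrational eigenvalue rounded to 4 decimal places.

Reading degrees in the order [1, 2, 3, 4, 5, 6, 7, 8] gives [4, 4, 4, 4, 4, 4, 4, 4]; set D = diag(4, 4, 4, 4, 4, 4, 4, 4) and form L = D - A. Since every row of L sums to 0, the all-ones vector is in the kernel and 0 is an eigenvalue. The largest eigenvalue, 8, is at most the vertex count 8.

[0, 4, 4, 4, 4, 4, 4, 8]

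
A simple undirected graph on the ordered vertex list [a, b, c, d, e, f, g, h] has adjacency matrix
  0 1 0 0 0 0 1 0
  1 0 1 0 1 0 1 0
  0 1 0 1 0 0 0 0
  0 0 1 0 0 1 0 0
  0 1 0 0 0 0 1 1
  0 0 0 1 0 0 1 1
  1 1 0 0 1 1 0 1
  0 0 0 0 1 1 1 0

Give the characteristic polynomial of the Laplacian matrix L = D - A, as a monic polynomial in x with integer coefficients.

Reading degrees in the order [a, b, c, d, e, f, g, h] gives [2, 4, 2, 2, 3, 3, 5, 3]; set D = diag(2, 4, 2, 2, 3, 3, 5, 3) and form L = D - A. L has integer entries, so p(x) = det(xI - L) has integer coefficients. Expanding the determinant yields x^8 - 24x^7 + 236x^6 - 1226x^5 + 3612x^4 - 5996x^3 + 5161x^2 - 1768x. The coefficient of x^7 equals -trace(L) = -24, matching the sum of degrees. There is one zero in the spectrum, matching the 1 component.

x^8 - 24x^7 + 236x^6 - 1226x^5 + 3612x^4 - 5996x^3 + 5161x^2 - 1768x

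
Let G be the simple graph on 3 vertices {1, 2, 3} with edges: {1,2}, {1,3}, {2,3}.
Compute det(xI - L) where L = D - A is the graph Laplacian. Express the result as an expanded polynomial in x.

Reading degrees in the order [1, 2, 3] gives [2, 2, 2]; set D = diag(2, 2, 2) and form L = D - A. L has integer entries, so p(x) = det(xI - L) has integer coefficients. Expanding the determinant yields x^3 - 6x^2 + 9x. The constant term is 0 because L is singular (the all-ones vector lies in its kernel).

x^3 - 6x^2 + 9x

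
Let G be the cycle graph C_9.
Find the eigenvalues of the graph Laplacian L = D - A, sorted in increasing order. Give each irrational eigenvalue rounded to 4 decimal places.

The graph has 9 vertices and degree multiset [2, 2, 2, 2, 2, 2, 2, 2, 2]; D is the diagonal matrix of degrees and L = D - A. The multiplicity of 0 as a Laplacian eigenvalue equals the number of connected components. The largest eigenvalue, 3.8794, is at most the vertex count 9.

[0, 0.4679, 0.4679, 1.6527, 1.6527, 3, 3, 3.8794, 3.8794]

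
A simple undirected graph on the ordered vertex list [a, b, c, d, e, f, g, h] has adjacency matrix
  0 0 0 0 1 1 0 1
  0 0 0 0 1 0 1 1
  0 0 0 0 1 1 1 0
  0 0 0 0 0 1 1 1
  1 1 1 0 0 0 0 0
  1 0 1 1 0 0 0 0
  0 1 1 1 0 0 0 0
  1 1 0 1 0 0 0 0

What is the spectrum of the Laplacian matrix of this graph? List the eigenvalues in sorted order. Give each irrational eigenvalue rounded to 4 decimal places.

[0, 2, 2, 2, 4, 4, 4, 6]

Each diagonal entry of L is the vertex degree and each off-diagonal entry is -1 where an edge is present, 0 otherwise; in the order [a, b, c, d, e, f, g, h] the diagonal is [3, 3, 3, 3, 3, 3, 3, 3]. The multiplicity of 0 as a Laplacian eigenvalue equals the number of connected components.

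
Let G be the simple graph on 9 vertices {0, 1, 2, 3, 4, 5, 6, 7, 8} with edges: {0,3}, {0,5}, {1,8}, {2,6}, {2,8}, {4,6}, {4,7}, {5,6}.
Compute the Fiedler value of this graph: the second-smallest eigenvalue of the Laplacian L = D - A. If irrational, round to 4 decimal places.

0.1981

Reading degrees in the order [0, 1, 2, 3, 4, 5, 6, 7, 8] gives [2, 1, 2, 1, 2, 2, 3, 1, 2]; set D = diag(2, 1, 2, 1, 2, 2, 3, 1, 2) and form L = D - A. The sorted Laplacian eigenvalues are [0, 0.1981, 0.3004, 1, 1.5550, 2.2391, 3, 3.2470, 4.4605]; the algebraic connectivity is the second entry, 0.1981. The largest eigenvalue, 4.4605, is at most the vertex count 9.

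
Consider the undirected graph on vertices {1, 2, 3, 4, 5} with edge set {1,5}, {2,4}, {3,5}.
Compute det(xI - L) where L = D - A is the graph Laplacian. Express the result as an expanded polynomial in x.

Each diagonal entry of L is the vertex degree and each off-diagonal entry is -1 where an edge is present, 0 otherwise; in the order [1, 2, 3, 4, 5] the diagonal is [1, 1, 1, 1, 2]. L has integer entries, so p(x) = det(xI - L) has integer coefficients. Expanding the determinant yields x^5 - 6x^4 + 11x^3 - 6x^2. The coefficient of x^4 equals -trace(L) = -6, matching the sum of degrees. The largest eigenvalue, 3, is at most the vertex count 5.

x^5 - 6x^4 + 11x^3 - 6x^2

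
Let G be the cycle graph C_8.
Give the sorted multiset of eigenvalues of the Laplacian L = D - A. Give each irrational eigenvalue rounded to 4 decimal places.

The graph has 8 vertices and degree multiset [2, 2, 2, 2, 2, 2, 2, 2]; D is the diagonal matrix of degrees and L = D - A. The multiplicity of 0 as a Laplacian eigenvalue equals the number of connected components. The single zero eigenvalue shows the graph is connected. The largest eigenvalue, 4, is at most the vertex count 8. There is one zero in the spectrum, matching the 1 component.

[0, 0.5858, 0.5858, 2, 2, 3.4142, 3.4142, 4]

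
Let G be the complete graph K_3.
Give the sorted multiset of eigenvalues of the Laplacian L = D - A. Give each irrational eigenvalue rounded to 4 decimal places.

The graph has 3 vertices and degree multiset [2, 2, 2]; D is the diagonal matrix of degrees and L = D - A. L is symmetric positive semidefinite, so every eigenvalue is real and nonnegative. By the matrix-tree theorem the graph has (1/3) * product of the nonzero eigenvalues = 3 spanning trees. The largest eigenvalue, 3, is at most the vertex count 3.

[0, 3, 3]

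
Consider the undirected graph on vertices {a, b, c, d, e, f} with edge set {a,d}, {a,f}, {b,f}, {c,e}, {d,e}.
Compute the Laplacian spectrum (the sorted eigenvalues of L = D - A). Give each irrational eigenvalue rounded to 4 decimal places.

[0, 0.2679, 1, 2, 3, 3.7321]

Reading degrees in the order [a, b, c, d, e, f] gives [2, 1, 1, 2, 2, 2]; set D = diag(2, 1, 1, 2, 2, 2) and form L = D - A. L is symmetric positive semidefinite, so every eigenvalue is real and nonnegative. The eigenvalues sum to 10, which equals trace(L) = 2|E|. There is one zero in the spectrum, matching the 1 component.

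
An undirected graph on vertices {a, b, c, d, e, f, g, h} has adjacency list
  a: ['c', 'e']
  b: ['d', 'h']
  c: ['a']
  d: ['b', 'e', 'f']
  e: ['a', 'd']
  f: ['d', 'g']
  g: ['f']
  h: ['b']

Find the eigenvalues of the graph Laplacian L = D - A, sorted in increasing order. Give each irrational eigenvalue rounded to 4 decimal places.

Each diagonal entry of L is the vertex degree and each off-diagonal entry is -1 where an edge is present, 0 otherwise; in the order [a, b, c, d, e, f, g, h] the diagonal is [2, 2, 1, 3, 2, 2, 1, 1]. The multiplicity of 0 as a Laplacian eigenvalue equals the number of connected components. The single zero eigenvalue shows the graph is connected. The largest eigenvalue, 4.4383, is at most the vertex count 8.

[0, 0.2434, 0.3820, 1.1798, 2, 2.6180, 3.1386, 4.4383]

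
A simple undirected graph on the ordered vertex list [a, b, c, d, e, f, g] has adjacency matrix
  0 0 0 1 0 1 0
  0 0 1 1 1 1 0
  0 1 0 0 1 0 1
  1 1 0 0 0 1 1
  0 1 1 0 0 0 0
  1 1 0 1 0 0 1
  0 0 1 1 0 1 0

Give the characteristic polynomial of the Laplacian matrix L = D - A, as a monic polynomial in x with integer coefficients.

x^7 - 22x^6 + 194x^5 - 872x^4 + 2087x^3 - 2484x^2 + 1120x

Reading degrees in the order [a, b, c, d, e, f, g] gives [2, 4, 3, 4, 2, 4, 3]; set D = diag(2, 4, 3, 4, 2, 4, 3) and form L = D - A. L has integer entries, so p(x) = det(xI - L) has integer coefficients. Expanding the determinant yields x^7 - 22x^6 + 194x^5 - 872x^4 + 2087x^3 - 2484x^2 + 1120x. The coefficient of x^6 equals -trace(L) = -22, matching the sum of degrees. The largest eigenvalue, 5.9537, is at most the vertex count 7.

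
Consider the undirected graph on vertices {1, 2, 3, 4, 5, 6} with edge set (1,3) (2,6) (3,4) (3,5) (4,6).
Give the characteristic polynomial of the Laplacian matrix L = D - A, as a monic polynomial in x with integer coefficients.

Each diagonal entry of L is the vertex degree and each off-diagonal entry is -1 where an edge is present, 0 otherwise; in the order [1, 2, 3, 4, 5, 6] the diagonal is [1, 1, 3, 2, 1, 2]. Computing det(xI - L) by cofactor expansion (or equivalently via sum-over-permutations) gives x^6 - 10x^5 + 35x^4 - 52x^3 + 32x^2 - 6x. Since p(0) = det(-L) = 0, x divides p(x).

x^6 - 10x^5 + 35x^4 - 52x^3 + 32x^2 - 6x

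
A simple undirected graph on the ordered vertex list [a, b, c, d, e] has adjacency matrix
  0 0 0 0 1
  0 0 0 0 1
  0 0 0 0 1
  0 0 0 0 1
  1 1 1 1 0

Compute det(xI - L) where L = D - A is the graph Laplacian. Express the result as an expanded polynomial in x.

x^5 - 8x^4 + 18x^3 - 16x^2 + 5x

With the vertex order [a, b, c, d, e], the degrees are [1, 1, 1, 1, 4], giving D = diag(1, 1, 1, 1, 4) and L = D - A. L has integer entries, so p(x) = det(xI - L) has integer coefficients. Expanding the determinant yields x^5 - 8x^4 + 18x^3 - 16x^2 + 5x. Since p(0) = det(-L) = 0, x divides p(x). By the matrix-tree theorem the graph has (1/5) * product of the nonzero eigenvalues = 1 spanning tree. The eigenvalues sum to 8, which equals trace(L) = 2|E|.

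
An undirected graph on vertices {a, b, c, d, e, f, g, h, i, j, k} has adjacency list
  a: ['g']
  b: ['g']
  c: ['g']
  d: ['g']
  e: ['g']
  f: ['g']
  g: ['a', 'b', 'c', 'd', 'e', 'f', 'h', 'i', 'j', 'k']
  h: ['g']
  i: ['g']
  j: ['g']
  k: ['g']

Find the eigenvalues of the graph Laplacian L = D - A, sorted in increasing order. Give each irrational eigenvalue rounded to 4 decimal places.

[0, 1, 1, 1, 1, 1, 1, 1, 1, 1, 11]

Each diagonal entry of L is the vertex degree and each off-diagonal entry is -1 where an edge is present, 0 otherwise; in the order [a, b, c, d, e, f, g, h, i, j, k] the diagonal is [1, 1, 1, 1, 1, 1, 10, 1, 1, 1, 1]. The multiplicity of 0 as a Laplacian eigenvalue equals the number of connected components. The single zero eigenvalue shows the graph is connected. The largest eigenvalue, 11, is at most the vertex count 11.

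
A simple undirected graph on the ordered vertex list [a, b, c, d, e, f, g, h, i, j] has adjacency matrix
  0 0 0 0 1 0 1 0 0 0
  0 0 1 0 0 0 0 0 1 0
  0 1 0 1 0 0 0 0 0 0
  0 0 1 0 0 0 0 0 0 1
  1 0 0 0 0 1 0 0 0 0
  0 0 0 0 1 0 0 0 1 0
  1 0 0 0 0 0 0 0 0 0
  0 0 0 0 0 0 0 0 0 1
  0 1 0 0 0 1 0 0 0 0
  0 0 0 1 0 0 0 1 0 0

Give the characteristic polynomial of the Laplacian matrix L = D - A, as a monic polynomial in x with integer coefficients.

Reading degrees in the order [a, b, c, d, e, f, g, h, i, j] gives [2, 2, 2, 2, 2, 2, 1, 1, 2, 2]; set D = diag(2, 2, 2, 2, 2, 2, 1, 1, 2, 2) and form L = D - A. L has integer entries, so p(x) = det(xI - L) has integer coefficients. Expanding the determinant yields x^10 - 18x^9 + 136x^8 - 560x^7 + 1365x^6 - 2002x^5 + 1716x^4 - 792x^3 + 165x^2 - 10x. The coefficient of x^9 equals -trace(L) = -18, matching the sum of degrees. The largest eigenvalue, 3.9021, is at most the vertex count 10.

x^10 - 18x^9 + 136x^8 - 560x^7 + 1365x^6 - 2002x^5 + 1716x^4 - 792x^3 + 165x^2 - 10x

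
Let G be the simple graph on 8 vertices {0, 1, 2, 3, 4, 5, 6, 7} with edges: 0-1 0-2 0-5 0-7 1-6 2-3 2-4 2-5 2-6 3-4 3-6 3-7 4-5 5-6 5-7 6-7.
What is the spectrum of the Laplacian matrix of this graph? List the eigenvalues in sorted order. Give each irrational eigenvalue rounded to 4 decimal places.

Reading degrees in the order [0, 1, 2, 3, 4, 5, 6, 7] gives [4, 2, 5, 4, 3, 5, 5, 4]; set D = diag(4, 2, 5, 4, 3, 5, 5, 4) and form L = D - A. The multiplicity of 0 as a Laplacian eigenvalue equals the number of connected components. The single zero eigenvalue shows the graph is connected. By the matrix-tree theorem the graph has (1/8) * product of the nonzero eigenvalues = 2740 spanning trees.

[0, 1.6920, 3.0780, 3.7234, 4.8517, 5, 6.7005, 6.9544]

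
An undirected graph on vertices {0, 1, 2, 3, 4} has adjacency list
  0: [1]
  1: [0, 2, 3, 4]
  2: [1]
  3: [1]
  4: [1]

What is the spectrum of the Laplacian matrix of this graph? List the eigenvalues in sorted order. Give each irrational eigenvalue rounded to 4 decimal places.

[0, 1, 1, 1, 5]

Each diagonal entry of L is the vertex degree and each off-diagonal entry is -1 where an edge is present, 0 otherwise; in the order [0, 1, 2, 3, 4] the diagonal is [1, 4, 1, 1, 1]. L is symmetric positive semidefinite, so every eigenvalue is real and nonnegative. The single zero eigenvalue shows the graph is connected. The eigenvalues sum to 8, which equals trace(L) = 2|E|.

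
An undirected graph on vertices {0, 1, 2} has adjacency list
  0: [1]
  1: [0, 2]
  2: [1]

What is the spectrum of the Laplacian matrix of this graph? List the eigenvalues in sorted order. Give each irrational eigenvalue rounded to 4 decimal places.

Each diagonal entry of L is the vertex degree and each off-diagonal entry is -1 where an edge is present, 0 otherwise; in the order [0, 1, 2] the diagonal is [1, 2, 1]. The multiplicity of 0 as a Laplacian eigenvalue equals the number of connected components. The single zero eigenvalue shows the graph is connected.

[0, 1, 3]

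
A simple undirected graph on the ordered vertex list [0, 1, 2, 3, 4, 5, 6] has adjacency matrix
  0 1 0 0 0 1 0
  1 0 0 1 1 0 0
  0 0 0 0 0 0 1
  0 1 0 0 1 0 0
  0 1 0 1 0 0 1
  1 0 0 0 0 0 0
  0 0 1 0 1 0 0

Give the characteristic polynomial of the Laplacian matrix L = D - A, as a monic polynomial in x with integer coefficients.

x^7 - 14x^6 + 75x^5 - 192x^4 + 238x^3 - 126x^2 + 21x

Reading degrees in the order [0, 1, 2, 3, 4, 5, 6] gives [2, 3, 1, 2, 3, 1, 2]; set D = diag(2, 3, 1, 2, 3, 1, 2) and form L = D - A. L has integer entries, so p(x) = det(xI - L) has integer coefficients. Expanding the determinant yields x^7 - 14x^6 + 75x^5 - 192x^4 + 238x^3 - 126x^2 + 21x. The coefficient of x^6 equals -trace(L) = -14, matching the sum of degrees. The eigenvalues sum to 14, which equals trace(L) = 2|E|. There is one zero in the spectrum, matching the 1 component.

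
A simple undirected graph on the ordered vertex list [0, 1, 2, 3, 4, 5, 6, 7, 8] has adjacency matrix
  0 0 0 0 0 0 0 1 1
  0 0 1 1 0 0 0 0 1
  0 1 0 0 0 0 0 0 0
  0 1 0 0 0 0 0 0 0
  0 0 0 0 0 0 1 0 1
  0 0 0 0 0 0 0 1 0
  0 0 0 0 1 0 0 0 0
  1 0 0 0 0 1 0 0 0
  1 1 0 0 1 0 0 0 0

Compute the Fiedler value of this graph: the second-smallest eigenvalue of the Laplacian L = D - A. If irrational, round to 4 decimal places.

Each diagonal entry of L is the vertex degree and each off-diagonal entry is -1 where an edge is present, 0 otherwise; in the order [0, 1, 2, 3, 4, 5, 6, 7, 8] the diagonal is [2, 3, 1, 1, 2, 1, 1, 2, 3]. The sorted Laplacian eigenvalues are [0, 0.2217, 0.3327, 1, 1.1923, 2.1071, 3, 3.4413, 4.7049]; the algebraic connectivity is the second entry, 0.2217.

0.2217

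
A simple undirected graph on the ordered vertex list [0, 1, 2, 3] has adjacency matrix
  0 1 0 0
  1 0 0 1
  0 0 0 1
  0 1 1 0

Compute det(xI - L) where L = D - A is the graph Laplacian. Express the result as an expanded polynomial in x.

Reading degrees in the order [0, 1, 2, 3] gives [1, 2, 1, 2]; set D = diag(1, 2, 1, 2) and form L = D - A. L has integer entries, so p(x) = det(xI - L) has integer coefficients. Expanding the determinant yields x^4 - 6x^3 + 10x^2 - 4x. Since p(0) = det(-L) = 0, x divides p(x). The eigenvalues sum to 6, which equals trace(L) = 2|E|. By the matrix-tree theorem the graph has (1/4) * product of the nonzero eigenvalues = 1 spanning tree.

x^4 - 6x^3 + 10x^2 - 4x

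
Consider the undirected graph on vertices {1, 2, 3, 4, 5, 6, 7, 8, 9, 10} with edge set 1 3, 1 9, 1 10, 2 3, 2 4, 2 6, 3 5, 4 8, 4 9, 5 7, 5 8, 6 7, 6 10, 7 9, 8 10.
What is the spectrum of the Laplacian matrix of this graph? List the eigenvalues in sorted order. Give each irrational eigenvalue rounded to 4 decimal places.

[0, 2, 2, 2, 2, 2, 5, 5, 5, 5]

With the vertex order [1, 2, 3, 4, 5, 6, 7, 8, 9, 10], the degrees are [3, 3, 3, 3, 3, 3, 3, 3, 3, 3], giving D = diag(3, 3, 3, 3, 3, 3, 3, 3, 3, 3) and L = D - A. L is symmetric positive semidefinite, so every eigenvalue is real and nonnegative. The eigenvalues sum to 30, which equals trace(L) = 2|E|.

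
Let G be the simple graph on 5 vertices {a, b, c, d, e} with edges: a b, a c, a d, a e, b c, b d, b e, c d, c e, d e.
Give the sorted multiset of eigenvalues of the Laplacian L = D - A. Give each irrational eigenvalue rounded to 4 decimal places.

[0, 5, 5, 5, 5]

With the vertex order [a, b, c, d, e], the degrees are [4, 4, 4, 4, 4], giving D = diag(4, 4, 4, 4, 4) and L = D - A. Since every row of L sums to 0, the all-ones vector is in the kernel and 0 is an eigenvalue. The single zero eigenvalue shows the graph is connected. By the matrix-tree theorem the graph has (1/5) * product of the nonzero eigenvalues = 125 spanning trees.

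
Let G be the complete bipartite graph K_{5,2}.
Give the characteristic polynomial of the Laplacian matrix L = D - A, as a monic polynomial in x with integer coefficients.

x^7 - 20x^6 + 155x^5 - 600x^4 + 1240x^3 - 1312x^2 + 560x

The graph has 7 vertices and degree multiset [5, 5, 2, 2, 2, 2, 2]; D is the diagonal matrix of degrees and L = D - A. Computing det(xI - L) by cofactor expansion (or equivalently via sum-over-permutations) gives x^7 - 20x^6 + 155x^5 - 600x^4 + 1240x^3 - 1312x^2 + 560x. The constant term is 0 because L is singular (the all-ones vector lies in its kernel). The largest eigenvalue, 7, is at most the vertex count 7.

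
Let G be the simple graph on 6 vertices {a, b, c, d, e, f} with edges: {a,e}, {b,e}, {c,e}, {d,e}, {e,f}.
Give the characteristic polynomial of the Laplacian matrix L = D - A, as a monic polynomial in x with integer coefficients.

x^6 - 10x^5 + 30x^4 - 40x^3 + 25x^2 - 6x

Each diagonal entry of L is the vertex degree and each off-diagonal entry is -1 where an edge is present, 0 otherwise; in the order [a, b, c, d, e, f] the diagonal is [1, 1, 1, 1, 5, 1]. The eigenvalues of L are [0, 1, 1, 1, 1, 6]; the characteristic polynomial is the product of (x - lambda_i), which multiplies out to x^6 - 10x^5 + 30x^4 - 40x^3 + 25x^2 - 6x. The constant term is 0 because L is singular (the all-ones vector lies in its kernel). By the matrix-tree theorem the graph has (1/6) * product of the nonzero eigenvalues = 1 spanning tree.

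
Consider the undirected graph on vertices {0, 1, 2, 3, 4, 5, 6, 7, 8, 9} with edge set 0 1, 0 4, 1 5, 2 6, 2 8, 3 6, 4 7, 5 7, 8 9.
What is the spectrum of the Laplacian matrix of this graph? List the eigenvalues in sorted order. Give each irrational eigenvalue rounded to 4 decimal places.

[0, 0, 0.3820, 1.3820, 1.3820, 1.3820, 2.6180, 3.6180, 3.6180, 3.6180]

Reading degrees in the order [0, 1, 2, 3, 4, 5, 6, 7, 8, 9] gives [2, 2, 2, 1, 2, 2, 2, 2, 2, 1]; set D = diag(2, 2, 2, 1, 2, 2, 2, 2, 2, 1) and form L = D - A. Diagonalising L (or applying a numerical eigensolver to the 10x10 matrix) gives the spectrum above. The 2 zero eigenvalues correspond to the 2 connected components. The largest eigenvalue, 3.6180, is at most the vertex count 10. The eigenvalues sum to 18, which equals trace(L) = 2|E|.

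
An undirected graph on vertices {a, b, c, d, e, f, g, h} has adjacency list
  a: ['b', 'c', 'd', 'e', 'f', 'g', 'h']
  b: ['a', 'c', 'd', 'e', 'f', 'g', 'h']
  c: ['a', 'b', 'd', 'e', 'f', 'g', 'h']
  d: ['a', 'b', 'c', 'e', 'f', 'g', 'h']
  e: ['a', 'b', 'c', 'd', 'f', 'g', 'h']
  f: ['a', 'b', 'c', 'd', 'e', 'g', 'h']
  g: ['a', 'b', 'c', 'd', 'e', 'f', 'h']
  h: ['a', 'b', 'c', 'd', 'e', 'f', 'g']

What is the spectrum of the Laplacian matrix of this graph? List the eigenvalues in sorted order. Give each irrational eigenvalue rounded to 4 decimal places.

[0, 8, 8, 8, 8, 8, 8, 8]

With the vertex order [a, b, c, d, e, f, g, h], the degrees are [7, 7, 7, 7, 7, 7, 7, 7], giving D = diag(7, 7, 7, 7, 7, 7, 7, 7) and L = D - A. L is symmetric positive semidefinite, so every eigenvalue is real and nonnegative. There is one zero in the spectrum, matching the 1 component. The eigenvalues sum to 56, which equals trace(L) = 2|E|.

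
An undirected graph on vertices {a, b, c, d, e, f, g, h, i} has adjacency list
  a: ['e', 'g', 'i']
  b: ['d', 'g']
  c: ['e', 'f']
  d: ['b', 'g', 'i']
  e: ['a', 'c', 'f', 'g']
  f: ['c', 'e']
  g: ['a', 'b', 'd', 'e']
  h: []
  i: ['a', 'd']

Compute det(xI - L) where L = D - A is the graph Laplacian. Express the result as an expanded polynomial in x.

x^9 - 22x^8 + 198x^7 - 938x^6 + 2500x^5 - 3688x^4 + 2709x^3 - 720x^2

With the vertex order [a, b, c, d, e, f, g, h, i], the degrees are [3, 2, 2, 3, 4, 2, 4, 0, 2], giving D = diag(3, 2, 2, 3, 4, 2, 4, 0, 2) and L = D - A. L has integer entries, so p(x) = det(xI - L) has integer coefficients. Expanding the determinant yields x^9 - 22x^8 + 198x^7 - 938x^6 + 2500x^5 - 3688x^4 + 2709x^3 - 720x^2. The constant term is 0 because L is singular (the all-ones vector lies in its kernel). There are 2 zeros in the spectrum, matching the 2 components.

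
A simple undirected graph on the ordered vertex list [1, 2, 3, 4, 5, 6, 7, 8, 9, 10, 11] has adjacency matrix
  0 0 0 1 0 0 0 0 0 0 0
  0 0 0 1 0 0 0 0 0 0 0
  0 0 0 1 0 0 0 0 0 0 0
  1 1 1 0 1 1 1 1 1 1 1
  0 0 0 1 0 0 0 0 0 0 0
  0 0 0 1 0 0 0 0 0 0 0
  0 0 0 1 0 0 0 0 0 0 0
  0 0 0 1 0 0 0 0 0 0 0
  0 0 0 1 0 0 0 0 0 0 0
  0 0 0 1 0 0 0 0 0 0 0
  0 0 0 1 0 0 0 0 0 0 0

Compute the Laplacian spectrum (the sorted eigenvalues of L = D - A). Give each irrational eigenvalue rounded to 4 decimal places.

With the vertex order [1, 2, 3, 4, 5, 6, 7, 8, 9, 10, 11], the degrees are [1, 1, 1, 10, 1, 1, 1, 1, 1, 1, 1], giving D = diag(1, 1, 1, 10, 1, 1, 1, 1, 1, 1, 1) and L = D - A. Since every row of L sums to 0, the all-ones vector is in the kernel and 0 is an eigenvalue. The single zero eigenvalue shows the graph is connected. The largest eigenvalue, 11, is at most the vertex count 11.

[0, 1, 1, 1, 1, 1, 1, 1, 1, 1, 11]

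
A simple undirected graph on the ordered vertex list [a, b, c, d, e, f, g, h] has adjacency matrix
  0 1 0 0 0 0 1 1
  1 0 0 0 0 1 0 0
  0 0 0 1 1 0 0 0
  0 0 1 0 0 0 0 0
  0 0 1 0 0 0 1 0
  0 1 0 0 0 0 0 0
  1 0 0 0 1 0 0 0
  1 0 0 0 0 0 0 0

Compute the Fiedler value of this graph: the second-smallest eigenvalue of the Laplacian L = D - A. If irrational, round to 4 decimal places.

0.1864

Each diagonal entry of L is the vertex degree and each off-diagonal entry is -1 where an edge is present, 0 otherwise; in the order [a, b, c, d, e, f, g, h] the diagonal is [3, 2, 2, 1, 2, 1, 2, 1]. The smallest Laplacian eigenvalue is always 0. The next one, lambda_2 = 0.1864, measures how hard the graph is to disconnect: larger values mean better connectivity.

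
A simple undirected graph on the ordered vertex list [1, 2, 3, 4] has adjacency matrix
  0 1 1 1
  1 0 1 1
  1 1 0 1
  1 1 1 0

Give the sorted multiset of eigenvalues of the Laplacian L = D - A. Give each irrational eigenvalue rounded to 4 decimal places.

Each diagonal entry of L is the vertex degree and each off-diagonal entry is -1 where an edge is present, 0 otherwise; in the order [1, 2, 3, 4] the diagonal is [3, 3, 3, 3]. Since every row of L sums to 0, the all-ones vector is in the kernel and 0 is an eigenvalue. The single zero eigenvalue shows the graph is connected. By the matrix-tree theorem the graph has (1/4) * product of the nonzero eigenvalues = 16 spanning trees. The largest eigenvalue, 4, is at most the vertex count 4.

[0, 4, 4, 4]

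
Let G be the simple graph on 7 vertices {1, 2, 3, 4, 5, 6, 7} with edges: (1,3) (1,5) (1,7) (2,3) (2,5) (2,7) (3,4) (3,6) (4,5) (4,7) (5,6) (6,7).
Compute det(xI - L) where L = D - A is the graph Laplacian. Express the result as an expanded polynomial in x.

With the vertex order [1, 2, 3, 4, 5, 6, 7], the degrees are [3, 3, 4, 3, 4, 3, 4], giving D = diag(3, 3, 4, 3, 4, 3, 4) and L = D - A. The eigenvalues of L are [0, 3, 3, 3, 4, 4, 7]; the characteristic polynomial is the product of (x - lambda_i), which multiplies out to x^7 - 24x^6 + 234x^5 - 1192x^4 + 3357x^3 - 4968x^2 + 3024x. The constant term is 0 because L is singular (the all-ones vector lies in its kernel).

x^7 - 24x^6 + 234x^5 - 1192x^4 + 3357x^3 - 4968x^2 + 3024x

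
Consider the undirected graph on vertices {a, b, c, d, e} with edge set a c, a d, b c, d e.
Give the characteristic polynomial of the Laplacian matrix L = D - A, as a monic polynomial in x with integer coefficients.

With the vertex order [a, b, c, d, e], the degrees are [2, 1, 2, 2, 1], giving D = diag(2, 1, 2, 2, 1) and L = D - A. Computing det(xI - L) by cofactor expansion (or equivalently via sum-over-permutations) gives x^5 - 8x^4 + 21x^3 - 20x^2 + 5x. The constant term is 0 because L is singular (the all-ones vector lies in its kernel).

x^5 - 8x^4 + 21x^3 - 20x^2 + 5x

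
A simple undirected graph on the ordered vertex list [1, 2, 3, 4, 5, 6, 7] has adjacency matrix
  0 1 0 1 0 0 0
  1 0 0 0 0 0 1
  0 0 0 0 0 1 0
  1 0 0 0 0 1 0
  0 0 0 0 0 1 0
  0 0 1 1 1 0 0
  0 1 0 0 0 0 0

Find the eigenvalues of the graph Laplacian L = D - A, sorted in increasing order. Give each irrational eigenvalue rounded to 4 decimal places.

Reading degrees in the order [1, 2, 3, 4, 5, 6, 7] gives [2, 2, 1, 2, 1, 3, 1]; set D = diag(2, 2, 1, 2, 1, 3, 1) and form L = D - A. Diagonalising L (or applying a numerical eigensolver to the 7x7 matrix) gives the spectrum above. The single zero eigenvalue shows the graph is connected. The eigenvalues sum to 12, which equals trace(L) = 2|E|.

[0, 0.2254, 1, 1, 2.1859, 3.3604, 4.2283]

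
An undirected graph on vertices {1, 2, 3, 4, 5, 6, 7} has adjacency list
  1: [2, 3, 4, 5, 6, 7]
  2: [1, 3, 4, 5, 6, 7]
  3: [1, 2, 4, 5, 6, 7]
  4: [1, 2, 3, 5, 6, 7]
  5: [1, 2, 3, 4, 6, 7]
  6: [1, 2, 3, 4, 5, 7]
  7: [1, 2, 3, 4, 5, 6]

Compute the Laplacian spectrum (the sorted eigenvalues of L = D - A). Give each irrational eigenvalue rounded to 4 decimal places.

With the vertex order [1, 2, 3, 4, 5, 6, 7], the degrees are [6, 6, 6, 6, 6, 6, 6], giving D = diag(6, 6, 6, 6, 6, 6, 6) and L = D - A. The multiplicity of 0 as a Laplacian eigenvalue equals the number of connected components. The single zero eigenvalue shows the graph is connected. There is one zero in the spectrum, matching the 1 component. The eigenvalues sum to 42, which equals trace(L) = 2|E|.

[0, 7, 7, 7, 7, 7, 7]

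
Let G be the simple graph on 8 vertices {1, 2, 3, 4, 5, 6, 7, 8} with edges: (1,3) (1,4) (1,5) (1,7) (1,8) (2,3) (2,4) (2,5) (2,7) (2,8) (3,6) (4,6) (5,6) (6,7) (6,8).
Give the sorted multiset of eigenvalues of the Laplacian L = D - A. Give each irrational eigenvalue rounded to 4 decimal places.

Each diagonal entry of L is the vertex degree and each off-diagonal entry is -1 where an edge is present, 0 otherwise; in the order [1, 2, 3, 4, 5, 6, 7, 8] the diagonal is [5, 5, 3, 3, 3, 5, 3, 3]. L is symmetric positive semidefinite, so every eigenvalue is real and nonnegative. The eigenvalues sum to 30, which equals trace(L) = 2|E|.

[0, 3, 3, 3, 3, 5, 5, 8]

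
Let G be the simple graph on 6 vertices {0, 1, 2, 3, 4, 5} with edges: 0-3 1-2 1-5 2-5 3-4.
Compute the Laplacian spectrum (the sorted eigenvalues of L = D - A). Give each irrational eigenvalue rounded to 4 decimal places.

[0, 0, 1, 3, 3, 3]

With the vertex order [0, 1, 2, 3, 4, 5], the degrees are [1, 2, 2, 2, 1, 2], giving D = diag(1, 2, 2, 2, 1, 2) and L = D - A. L is symmetric positive semidefinite, so every eigenvalue is real and nonnegative. The 2 zero eigenvalues correspond to the 2 connected components. The eigenvalues sum to 10, which equals trace(L) = 2|E|.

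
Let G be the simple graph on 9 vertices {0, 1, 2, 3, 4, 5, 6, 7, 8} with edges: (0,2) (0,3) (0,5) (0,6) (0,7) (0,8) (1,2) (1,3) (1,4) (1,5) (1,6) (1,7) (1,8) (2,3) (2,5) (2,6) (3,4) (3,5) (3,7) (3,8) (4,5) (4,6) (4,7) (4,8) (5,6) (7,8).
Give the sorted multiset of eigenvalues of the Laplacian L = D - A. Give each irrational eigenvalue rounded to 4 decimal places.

With the vertex order [0, 1, 2, 3, 4, 5, 6, 7, 8], the degrees are [6, 7, 5, 7, 6, 6, 5, 5, 5], giving D = diag(6, 7, 5, 7, 6, 6, 5, 5, 5) and L = D - A. Since every row of L sums to 0, the all-ones vector is in the kernel and 0 is an eigenvalue. The single zero eigenvalue shows the graph is connected. By the matrix-tree theorem the graph has (1/9) * product of the nonzero eigenvalues = 270660 spanning trees. The eigenvalues sum to 52, which equals trace(L) = 2|E|.

[0, 3.5659, 5.2872, 6, 6, 6.5128, 7.6512, 8.2064, 8.7766]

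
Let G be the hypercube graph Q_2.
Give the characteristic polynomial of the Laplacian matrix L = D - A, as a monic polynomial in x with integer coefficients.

The graph has 4 vertices and degree multiset [2, 2, 2, 2]; D is the diagonal matrix of degrees and L = D - A. L has integer entries, so p(x) = det(xI - L) has integer coefficients. Expanding the determinant yields x^4 - 8x^3 + 20x^2 - 16x. Since p(0) = det(-L) = 0, x divides p(x). There is one zero in the spectrum, matching the 1 component.

x^4 - 8x^3 + 20x^2 - 16x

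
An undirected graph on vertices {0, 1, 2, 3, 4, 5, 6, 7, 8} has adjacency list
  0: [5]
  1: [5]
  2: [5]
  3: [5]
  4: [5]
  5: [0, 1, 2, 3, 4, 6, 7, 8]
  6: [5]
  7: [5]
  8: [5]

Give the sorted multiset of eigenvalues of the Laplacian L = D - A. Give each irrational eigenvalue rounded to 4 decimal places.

[0, 1, 1, 1, 1, 1, 1, 1, 9]

Each diagonal entry of L is the vertex degree and each off-diagonal entry is -1 where an edge is present, 0 otherwise; in the order [0, 1, 2, 3, 4, 5, 6, 7, 8] the diagonal is [1, 1, 1, 1, 1, 8, 1, 1, 1]. L is symmetric positive semidefinite, so every eigenvalue is real and nonnegative. The single zero eigenvalue shows the graph is connected.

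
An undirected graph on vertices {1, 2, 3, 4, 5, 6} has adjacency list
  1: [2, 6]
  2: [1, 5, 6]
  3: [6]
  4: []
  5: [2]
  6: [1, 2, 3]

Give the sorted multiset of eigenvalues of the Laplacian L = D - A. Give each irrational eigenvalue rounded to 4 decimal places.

With the vertex order [1, 2, 3, 4, 5, 6], the degrees are [2, 3, 1, 0, 1, 3], giving D = diag(2, 3, 1, 0, 1, 3) and L = D - A. The multiplicity of 0 as a Laplacian eigenvalue equals the number of connected components. The 2 zero eigenvalues correspond to the 2 connected components. There are 2 zeros in the spectrum, matching the 2 components.

[0, 0, 0.6972, 1.3820, 3.6180, 4.3028]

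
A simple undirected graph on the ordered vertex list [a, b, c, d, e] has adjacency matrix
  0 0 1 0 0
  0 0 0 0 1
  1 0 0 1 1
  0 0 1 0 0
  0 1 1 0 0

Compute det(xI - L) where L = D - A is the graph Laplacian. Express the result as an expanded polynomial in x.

Reading degrees in the order [a, b, c, d, e] gives [1, 1, 3, 1, 2]; set D = diag(1, 1, 3, 1, 2) and form L = D - A. L has integer entries, so p(x) = det(xI - L) has integer coefficients. Expanding the determinant yields x^5 - 8x^4 + 20x^3 - 18x^2 + 5x. Since p(0) = det(-L) = 0, x divides p(x). The largest eigenvalue, 4.1701, is at most the vertex count 5. The eigenvalues sum to 8, which equals trace(L) = 2|E|.

x^5 - 8x^4 + 20x^3 - 18x^2 + 5x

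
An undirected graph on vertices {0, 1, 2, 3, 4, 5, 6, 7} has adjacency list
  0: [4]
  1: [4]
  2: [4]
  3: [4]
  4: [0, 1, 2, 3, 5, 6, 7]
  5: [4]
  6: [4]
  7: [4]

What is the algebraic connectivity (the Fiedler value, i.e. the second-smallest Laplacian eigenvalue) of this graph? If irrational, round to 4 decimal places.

1

Reading degrees in the order [0, 1, 2, 3, 4, 5, 6, 7] gives [1, 1, 1, 1, 7, 1, 1, 1]; set D = diag(1, 1, 1, 1, 7, 1, 1, 1) and form L = D - A. The smallest Laplacian eigenvalue is always 0. The next one, lambda_2 = 1, measures how hard the graph is to disconnect: larger values mean better connectivity. There is one zero in the spectrum, matching the 1 component.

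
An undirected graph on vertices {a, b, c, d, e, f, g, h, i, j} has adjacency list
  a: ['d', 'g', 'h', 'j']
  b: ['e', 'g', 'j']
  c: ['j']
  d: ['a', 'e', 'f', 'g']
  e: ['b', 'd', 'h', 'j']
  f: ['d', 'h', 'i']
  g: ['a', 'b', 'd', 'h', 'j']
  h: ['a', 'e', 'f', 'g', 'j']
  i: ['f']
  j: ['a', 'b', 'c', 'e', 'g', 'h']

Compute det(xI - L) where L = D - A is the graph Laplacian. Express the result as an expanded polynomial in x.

With the vertex order [a, b, c, d, e, f, g, h, i, j], the degrees are [4, 3, 1, 4, 4, 3, 5, 5, 1, 6], giving D = diag(4, 3, 1, 4, 4, 3, 5, 5, 1, 6) and L = D - A. Computing det(xI - L) by cofactor expansion (or equivalently via sum-over-permutations) gives x^10 - 36x^9 + 553x^8 - 4732x^7 + 24685x^6 - 80640x^5 + 162752x^4 - 191908x^3 + 116824x^2 - 27430x. The coefficient of x^9 equals -trace(L) = -36, matching the sum of degrees. The eigenvalues sum to 36, which equals trace(L) = 2|E|.

x^10 - 36x^9 + 553x^8 - 4732x^7 + 24685x^6 - 80640x^5 + 162752x^4 - 191908x^3 + 116824x^2 - 27430x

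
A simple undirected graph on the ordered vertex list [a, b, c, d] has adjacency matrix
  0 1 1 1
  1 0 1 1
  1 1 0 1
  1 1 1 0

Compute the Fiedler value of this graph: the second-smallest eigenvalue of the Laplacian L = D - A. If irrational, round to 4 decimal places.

With the vertex order [a, b, c, d], the degrees are [3, 3, 3, 3], giving D = diag(3, 3, 3, 3) and L = D - A. Computing the eigenvalues of L and sorting gives [0, 4, 4, 4]. The Fiedler value lambda_2 = 4 is strictly positive, so the graph is connected. The eigenvalues sum to 12, which equals trace(L) = 2|E|.

4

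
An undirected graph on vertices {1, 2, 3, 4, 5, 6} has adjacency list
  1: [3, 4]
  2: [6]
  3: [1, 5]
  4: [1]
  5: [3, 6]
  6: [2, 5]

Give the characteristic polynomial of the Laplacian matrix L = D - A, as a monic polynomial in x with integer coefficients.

With the vertex order [1, 2, 3, 4, 5, 6], the degrees are [2, 1, 2, 1, 2, 2], giving D = diag(2, 1, 2, 1, 2, 2) and L = D - A. L has integer entries, so p(x) = det(xI - L) has integer coefficients. Expanding the determinant yields x^6 - 10x^5 + 36x^4 - 56x^3 + 35x^2 - 6x. The constant term is 0 because L is singular (the all-ones vector lies in its kernel).

x^6 - 10x^5 + 36x^4 - 56x^3 + 35x^2 - 6x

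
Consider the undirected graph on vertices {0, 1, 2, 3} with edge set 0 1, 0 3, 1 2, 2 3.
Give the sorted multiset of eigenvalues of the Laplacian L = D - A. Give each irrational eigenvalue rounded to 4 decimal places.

[0, 2, 2, 4]

Reading degrees in the order [0, 1, 2, 3] gives [2, 2, 2, 2]; set D = diag(2, 2, 2, 2) and form L = D - A. Diagonalising L (or applying a numerical eigensolver to the 4x4 matrix) gives the spectrum above. The single zero eigenvalue shows the graph is connected. There is one zero in the spectrum, matching the 1 component. By the matrix-tree theorem the graph has (1/4) * product of the nonzero eigenvalues = 4 spanning trees.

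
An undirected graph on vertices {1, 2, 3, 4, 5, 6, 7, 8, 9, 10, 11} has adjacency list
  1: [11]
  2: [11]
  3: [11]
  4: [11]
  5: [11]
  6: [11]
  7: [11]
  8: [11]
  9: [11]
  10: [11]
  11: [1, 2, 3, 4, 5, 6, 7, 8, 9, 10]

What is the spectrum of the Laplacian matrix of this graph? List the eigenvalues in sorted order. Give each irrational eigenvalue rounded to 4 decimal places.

With the vertex order [1, 2, 3, 4, 5, 6, 7, 8, 9, 10, 11], the degrees are [1, 1, 1, 1, 1, 1, 1, 1, 1, 1, 10], giving D = diag(1, 1, 1, 1, 1, 1, 1, 1, 1, 1, 10) and L = D - A. Diagonalising L (or applying a numerical eigensolver to the 11x11 matrix) gives the spectrum above. The single zero eigenvalue shows the graph is connected. The largest eigenvalue, 11, is at most the vertex count 11. There is one zero in the spectrum, matching the 1 component.

[0, 1, 1, 1, 1, 1, 1, 1, 1, 1, 11]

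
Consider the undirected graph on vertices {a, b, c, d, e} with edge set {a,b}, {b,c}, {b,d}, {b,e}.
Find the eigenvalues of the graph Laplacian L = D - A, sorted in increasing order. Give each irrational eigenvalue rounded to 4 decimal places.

With the vertex order [a, b, c, d, e], the degrees are [1, 4, 1, 1, 1], giving D = diag(1, 4, 1, 1, 1) and L = D - A. L is symmetric positive semidefinite, so every eigenvalue is real and nonnegative.

[0, 1, 1, 1, 5]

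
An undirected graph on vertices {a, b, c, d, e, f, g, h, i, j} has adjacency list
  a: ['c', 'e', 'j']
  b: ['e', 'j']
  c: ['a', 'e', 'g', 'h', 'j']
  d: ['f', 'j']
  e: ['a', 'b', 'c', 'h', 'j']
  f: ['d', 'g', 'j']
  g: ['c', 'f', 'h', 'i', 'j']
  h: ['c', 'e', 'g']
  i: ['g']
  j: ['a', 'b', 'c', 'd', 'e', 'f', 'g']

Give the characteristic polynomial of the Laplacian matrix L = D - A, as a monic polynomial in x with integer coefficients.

x^10 - 36x^9 + 550x^8 - 4660x^7 + 24013x^6 - 77634x^5 + 156609x^4 - 188994x^3 + 123078x^2 - 32770x

Each diagonal entry of L is the vertex degree and each off-diagonal entry is -1 where an edge is present, 0 otherwise; in the order [a, b, c, d, e, f, g, h, i, j] the diagonal is [3, 2, 5, 2, 5, 3, 5, 3, 1, 7]. L has integer entries, so p(x) = det(xI - L) has integer coefficients. Expanding the determinant yields x^10 - 36x^9 + 550x^8 - 4660x^7 + 24013x^6 - 77634x^5 + 156609x^4 - 188994x^3 + 123078x^2 - 32770x. The coefficient of x^9 equals -trace(L) = -36, matching the sum of degrees. By the matrix-tree theorem the graph has (1/10) * product of the nonzero eigenvalues = 3277 spanning trees.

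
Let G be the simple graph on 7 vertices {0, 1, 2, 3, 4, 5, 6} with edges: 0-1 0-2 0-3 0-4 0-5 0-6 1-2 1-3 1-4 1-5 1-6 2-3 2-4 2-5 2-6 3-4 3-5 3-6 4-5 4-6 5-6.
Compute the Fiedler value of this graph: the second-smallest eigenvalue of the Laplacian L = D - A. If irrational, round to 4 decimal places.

With the vertex order [0, 1, 2, 3, 4, 5, 6], the degrees are [6, 6, 6, 6, 6, 6, 6], giving D = diag(6, 6, 6, 6, 6, 6, 6) and L = D - A. The smallest Laplacian eigenvalue is always 0. The next one, lambda_2 = 7, measures how hard the graph is to disconnect: larger values mean better connectivity. There is one zero in the spectrum, matching the 1 component.

7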